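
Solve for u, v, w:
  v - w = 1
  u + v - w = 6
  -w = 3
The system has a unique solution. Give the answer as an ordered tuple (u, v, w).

(5, -2, -3)

Form the augmented matrix and row-reduce:
  [ 0  1  -1  |  1 ]
  [ 1  1  -1  |  6 ]
  [ 0  0  -1  |  3 ]
R1 ↔ R2
  [ 1  1  -1  |  6 ]
  [ 0  1  -1  |  1 ]
  [ 0  0  -1  |  3 ]
R3 → -1·R3
  [ 1  1  -1  |   6 ]
  [ 0  1  -1  |   1 ]
  [ 0  0   1  |  -3 ]
R2 → R2 + R3
  [ 1  1  -1  |   6 ]
  [ 0  1   0  |  -2 ]
  [ 0  0   1  |  -3 ]
R1 → R1 + R3
  [ 1  1  0  |   3 ]
  [ 0  1  0  |  -2 ]
  [ 0  0  1  |  -3 ]
R1 → R1 − R2
  [ 1  0  0  |   5 ]
  [ 0  1  0  |  -2 ]
  [ 0  0  1  |  -3 ]
Reading off the last column: u = 5, v = -2, w = -3.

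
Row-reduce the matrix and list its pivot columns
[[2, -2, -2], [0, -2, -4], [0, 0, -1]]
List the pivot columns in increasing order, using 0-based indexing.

Multiply ρ1 by 1/2.
  [ 1  -1  -1 ]
  [ 0  -2  -4 ]
  [ 0   0  -1 ]
Multiply ρ2 by -1/2.
  [ 1  -1  -1 ]
  [ 0   1   2 ]
  [ 0   0  -1 ]
Multiply ρ3 by -1.
  [ 1  -1  -1 ]
  [ 0   1   2 ]
  [ 0   0   1 ]
Subtract 2 times ρ3 from ρ2.
  [ 1  -1  -1 ]
  [ 0   1   0 ]
  [ 0   0   1 ]
Add ρ3 to ρ1.
  [ 1  -1  0 ]
  [ 0   1  0 ]
  [ 0   0  1 ]
Add ρ2 to ρ1.
  [ 1  0  0 ]
  [ 0  1  0 ]
  [ 0  0  1 ]
Pivot columns are the columns containing a leading 1.

0, 1, 2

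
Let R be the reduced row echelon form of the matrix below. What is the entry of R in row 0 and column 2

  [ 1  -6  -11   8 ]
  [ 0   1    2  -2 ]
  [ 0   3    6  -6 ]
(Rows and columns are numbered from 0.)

r3 ← r3 − 3·r2
  [ 1  -6  -11   8 ]
  [ 0   1    2  -2 ]
  [ 0   0    0   0 ]
r1 ← r1 + 6·r2
  [ 1  0  1  -4 ]
  [ 0  1  2  -2 ]
  [ 0  0  0   0 ]

1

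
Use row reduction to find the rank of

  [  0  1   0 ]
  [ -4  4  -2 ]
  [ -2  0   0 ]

Swap ρ1 and ρ2.
  [ -4  4  -2 ]
  [  0  1   0 ]
  [ -2  0   0 ]
Multiply ρ1 by -1/4.
  [  1  -1  1/2 ]
  [  0   1    0 ]
  [ -2   0    0 ]
Add 2 times ρ1 to ρ3.
  [ 1  -1  1/2 ]
  [ 0   1    0 ]
  [ 0  -2    1 ]
Add 2 times ρ2 to ρ3.
  [ 1  -1  1/2 ]
  [ 0   1    0 ]
  [ 0   0    1 ]
Subtract 1/2 times ρ3 from ρ1.
  [ 1  -1  0 ]
  [ 0   1  0 ]
  [ 0   0  1 ]
Add ρ2 to ρ1.
  [ 1  0  0 ]
  [ 0  1  0 ]
  [ 0  0  1 ]
The reduced form has 3 nonzero rows.

rank = 3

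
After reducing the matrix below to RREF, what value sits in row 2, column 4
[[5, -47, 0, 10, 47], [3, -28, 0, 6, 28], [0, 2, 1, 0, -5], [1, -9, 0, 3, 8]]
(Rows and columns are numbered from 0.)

R1 -> 1/5·R1
  [ 1  -47/5  0  2  47/5 ]
  [ 3    -28  0  6    28 ]
  [ 0      2  1  0    -5 ]
  [ 1     -9  0  3     8 ]
R2 -> R2 − 3·R1
  [ 1  -47/5  0  2  47/5 ]
  [ 0    1/5  0  0  -1/5 ]
  [ 0      2  1  0    -5 ]
  [ 1     -9  0  3     8 ]
R4 -> R4 − R1
  [ 1  -47/5  0  2  47/5 ]
  [ 0    1/5  0  0  -1/5 ]
  [ 0      2  1  0    -5 ]
  [ 0    2/5  0  1  -7/5 ]
R2 -> 5·R2
  [ 1  -47/5  0  2  47/5 ]
  [ 0      1  0  0    -1 ]
  [ 0      2  1  0    -5 ]
  [ 0    2/5  0  1  -7/5 ]
R3 -> R3 − 2·R2
  [ 1  -47/5  0  2  47/5 ]
  [ 0      1  0  0    -1 ]
  [ 0      0  1  0    -3 ]
  [ 0    2/5  0  1  -7/5 ]
R4 -> R4 − 2/5·R2
  [ 1  -47/5  0  2  47/5 ]
  [ 0      1  0  0    -1 ]
  [ 0      0  1  0    -3 ]
  [ 0      0  0  1    -1 ]
R1 -> R1 − 2·R4
  [ 1  -47/5  0  0  57/5 ]
  [ 0      1  0  0    -1 ]
  [ 0      0  1  0    -3 ]
  [ 0      0  0  1    -1 ]
R1 -> R1 + 47/5·R2
  [ 1  0  0  0   2 ]
  [ 0  1  0  0  -1 ]
  [ 0  0  1  0  -3 ]
  [ 0  0  0  1  -1 ]

-3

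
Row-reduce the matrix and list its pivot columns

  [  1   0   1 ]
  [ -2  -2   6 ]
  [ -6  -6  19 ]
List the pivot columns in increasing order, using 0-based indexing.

0, 1, 2

r2 -> r2 + 2·r1
  [  1   0   1 ]
  [  0  -2   8 ]
  [ -6  -6  19 ]
r3 -> r3 + 6·r1
  [ 1   0   1 ]
  [ 0  -2   8 ]
  [ 0  -6  25 ]
r2 -> -1/2·r2
  [ 1   0   1 ]
  [ 0   1  -4 ]
  [ 0  -6  25 ]
r3 -> r3 + 6·r2
  [ 1  0   1 ]
  [ 0  1  -4 ]
  [ 0  0   1 ]
r2 -> r2 + 4·r3
  [ 1  0  1 ]
  [ 0  1  0 ]
  [ 0  0  1 ]
r1 -> r1 − r3
  [ 1  0  0 ]
  [ 0  1  0 ]
  [ 0  0  1 ]
Pivot columns are the columns containing a leading 1.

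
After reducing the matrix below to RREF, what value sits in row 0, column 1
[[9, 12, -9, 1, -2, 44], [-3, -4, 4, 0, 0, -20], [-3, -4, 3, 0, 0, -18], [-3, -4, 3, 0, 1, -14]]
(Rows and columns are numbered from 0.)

4/3

R1 -> 1/9·R1
  [  1  4/3  -1  1/9  -2/9  44/9 ]
  [ -3   -4   4    0     0   -20 ]
  [ -3   -4   3    0     0   -18 ]
  [ -3   -4   3    0     1   -14 ]
R2 -> R2 + 3·R1
  [  1  4/3  -1  1/9  -2/9   44/9 ]
  [  0    0   1  1/3  -2/3  -16/3 ]
  [ -3   -4   3    0     0    -18 ]
  [ -3   -4   3    0     1    -14 ]
R3 -> R3 + 3·R1
  [  1  4/3  -1  1/9  -2/9   44/9 ]
  [  0    0   1  1/3  -2/3  -16/3 ]
  [  0    0   0  1/3  -2/3  -10/3 ]
  [ -3   -4   3    0     1    -14 ]
R4 -> R4 + 3·R1
  [ 1  4/3  -1  1/9  -2/9   44/9 ]
  [ 0    0   1  1/3  -2/3  -16/3 ]
  [ 0    0   0  1/3  -2/3  -10/3 ]
  [ 0    0   0  1/3   1/3    2/3 ]
R3 -> 3·R3
  [ 1  4/3  -1  1/9  -2/9   44/9 ]
  [ 0    0   1  1/3  -2/3  -16/3 ]
  [ 0    0   0    1    -2    -10 ]
  [ 0    0   0  1/3   1/3    2/3 ]
R4 -> R4 − 1/3·R3
  [ 1  4/3  -1  1/9  -2/9   44/9 ]
  [ 0    0   1  1/3  -2/3  -16/3 ]
  [ 0    0   0    1    -2    -10 ]
  [ 0    0   0    0     1      4 ]
R3 -> R3 + 2·R4
  [ 1  4/3  -1  1/9  -2/9   44/9 ]
  [ 0    0   1  1/3  -2/3  -16/3 ]
  [ 0    0   0    1     0     -2 ]
  [ 0    0   0    0     1      4 ]
R2 -> R2 + 2/3·R4
  [ 1  4/3  -1  1/9  -2/9  44/9 ]
  [ 0    0   1  1/3     0  -8/3 ]
  [ 0    0   0    1     0    -2 ]
  [ 0    0   0    0     1     4 ]
R1 -> R1 + 2/9·R4
  [ 1  4/3  -1  1/9  0  52/9 ]
  [ 0    0   1  1/3  0  -8/3 ]
  [ 0    0   0    1  0    -2 ]
  [ 0    0   0    0  1     4 ]
R2 -> R2 − 1/3·R3
  [ 1  4/3  -1  1/9  0  52/9 ]
  [ 0    0   1    0  0    -2 ]
  [ 0    0   0    1  0    -2 ]
  [ 0    0   0    0  1     4 ]
R1 -> R1 − 1/9·R3
  [ 1  4/3  -1  0  0   6 ]
  [ 0    0   1  0  0  -2 ]
  [ 0    0   0  1  0  -2 ]
  [ 0    0   0  0  1   4 ]
R1 -> R1 + R2
  [ 1  4/3  0  0  0   4 ]
  [ 0    0  1  0  0  -2 ]
  [ 0    0  0  1  0  -2 ]
  [ 0    0  0  0  1   4 ]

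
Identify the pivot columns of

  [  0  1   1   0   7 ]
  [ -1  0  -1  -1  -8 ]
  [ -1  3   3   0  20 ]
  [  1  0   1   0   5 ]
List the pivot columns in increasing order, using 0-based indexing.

0, 1, 2, 3

Swap R1 and R2.
  [ -1  0  -1  -1  -8 ]
  [  0  1   1   0   7 ]
  [ -1  3   3   0  20 ]
  [  1  0   1   0   5 ]
Multiply R1 by -1.
  [  1  0  1  1   8 ]
  [  0  1  1  0   7 ]
  [ -1  3  3  0  20 ]
  [  1  0  1  0   5 ]
Add R1 to R3.
  [ 1  0  1  1   8 ]
  [ 0  1  1  0   7 ]
  [ 0  3  4  1  28 ]
  [ 1  0  1  0   5 ]
Subtract R1 from R4.
  [ 1  0  1   1   8 ]
  [ 0  1  1   0   7 ]
  [ 0  3  4   1  28 ]
  [ 0  0  0  -1  -3 ]
Subtract 3 times R2 from R3.
  [ 1  0  1   1   8 ]
  [ 0  1  1   0   7 ]
  [ 0  0  1   1   7 ]
  [ 0  0  0  -1  -3 ]
Multiply R4 by -1.
  [ 1  0  1  1  8 ]
  [ 0  1  1  0  7 ]
  [ 0  0  1  1  7 ]
  [ 0  0  0  1  3 ]
Subtract R4 from R3.
  [ 1  0  1  1  8 ]
  [ 0  1  1  0  7 ]
  [ 0  0  1  0  4 ]
  [ 0  0  0  1  3 ]
Subtract R4 from R1.
  [ 1  0  1  0  5 ]
  [ 0  1  1  0  7 ]
  [ 0  0  1  0  4 ]
  [ 0  0  0  1  3 ]
Subtract R3 from R2.
  [ 1  0  1  0  5 ]
  [ 0  1  0  0  3 ]
  [ 0  0  1  0  4 ]
  [ 0  0  0  1  3 ]
Subtract R3 from R1.
  [ 1  0  0  0  1 ]
  [ 0  1  0  0  3 ]
  [ 0  0  1  0  4 ]
  [ 0  0  0  1  3 ]
Pivot columns are the columns containing a leading 1.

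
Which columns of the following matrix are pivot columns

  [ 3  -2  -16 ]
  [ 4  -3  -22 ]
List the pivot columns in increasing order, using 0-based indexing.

0, 1

R1 -> 1/3·R1
  [ 1  -2/3  -16/3 ]
  [ 4    -3    -22 ]
R2 -> R2 − 4·R1
  [ 1  -2/3  -16/3 ]
  [ 0  -1/3   -2/3 ]
R2 -> -3·R2
  [ 1  -2/3  -16/3 ]
  [ 0     1      2 ]
R1 -> R1 + 2/3·R2
  [ 1  0  -4 ]
  [ 0  1   2 ]
Pivot columns are the columns containing a leading 1.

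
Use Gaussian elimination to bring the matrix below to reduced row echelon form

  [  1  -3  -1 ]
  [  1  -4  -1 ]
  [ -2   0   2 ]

[[1, 0, -1], [0, 1, 0], [0, 0, 0]]

r2 → r2 − r1
  [  1  -3  -1 ]
  [  0  -1   0 ]
  [ -2   0   2 ]
r3 → r3 + 2·r1
  [ 1  -3  -1 ]
  [ 0  -1   0 ]
  [ 0  -6   0 ]
r2 → -1·r2
  [ 1  -3  -1 ]
  [ 0   1   0 ]
  [ 0  -6   0 ]
r3 → r3 + 6·r2
  [ 1  -3  -1 ]
  [ 0   1   0 ]
  [ 0   0   0 ]
r1 → r1 + 3·r2
  [ 1  0  -1 ]
  [ 0  1   0 ]
  [ 0  0   0 ]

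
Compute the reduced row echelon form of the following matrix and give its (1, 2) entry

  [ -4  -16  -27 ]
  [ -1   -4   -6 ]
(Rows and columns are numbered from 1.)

4

R1 ← -1/4·R1
  [  1   4  27/4 ]
  [ -1  -4    -6 ]
R2 ← R2 + R1
  [ 1  4  27/4 ]
  [ 0  0   3/4 ]
R2 ← 4/3·R2
  [ 1  4  27/4 ]
  [ 0  0     1 ]
R1 ← R1 − 27/4·R2
  [ 1  4  0 ]
  [ 0  0  1 ]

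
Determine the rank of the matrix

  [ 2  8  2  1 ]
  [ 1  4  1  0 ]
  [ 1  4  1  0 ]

r1 → 1/2·r1
r2 → r2 − r1
r3 → r3 − r1
r2 → -2·r2
r3 → r3 + 1/2·r2
r1 → r1 − 1/2·r2
The reduced form has 2 nonzero rows.

rank = 2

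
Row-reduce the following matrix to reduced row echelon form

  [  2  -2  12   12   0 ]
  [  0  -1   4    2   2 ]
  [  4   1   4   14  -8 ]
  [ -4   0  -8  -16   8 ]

ρ1 → 1/2·ρ1
  [  1  -1   6    6   0 ]
  [  0  -1   4    2   2 ]
  [  4   1   4   14  -8 ]
  [ -4   0  -8  -16   8 ]
ρ3 → ρ3 − 4·ρ1
  [  1  -1    6    6   0 ]
  [  0  -1    4    2   2 ]
  [  0   5  -20  -10  -8 ]
  [ -4   0   -8  -16   8 ]
ρ4 → ρ4 + 4·ρ1
  [ 1  -1    6    6   0 ]
  [ 0  -1    4    2   2 ]
  [ 0   5  -20  -10  -8 ]
  [ 0  -4   16    8   8 ]
ρ2 → -1·ρ2
  [ 1  -1    6    6   0 ]
  [ 0   1   -4   -2  -2 ]
  [ 0   5  -20  -10  -8 ]
  [ 0  -4   16    8   8 ]
ρ3 → ρ3 − 5·ρ2
  [ 1  -1   6   6   0 ]
  [ 0   1  -4  -2  -2 ]
  [ 0   0   0   0   2 ]
  [ 0  -4  16   8   8 ]
ρ4 → ρ4 + 4·ρ2
  [ 1  -1   6   6   0 ]
  [ 0   1  -4  -2  -2 ]
  [ 0   0   0   0   2 ]
  [ 0   0   0   0   0 ]
ρ3 → 1/2·ρ3
  [ 1  -1   6   6   0 ]
  [ 0   1  -4  -2  -2 ]
  [ 0   0   0   0   1 ]
  [ 0   0   0   0   0 ]
ρ2 → ρ2 + 2·ρ3
  [ 1  -1   6   6  0 ]
  [ 0   1  -4  -2  0 ]
  [ 0   0   0   0  1 ]
  [ 0   0   0   0  0 ]
ρ1 → ρ1 + ρ2
  [ 1  0   2   4  0 ]
  [ 0  1  -4  -2  0 ]
  [ 0  0   0   0  1 ]
  [ 0  0   0   0  0 ]

[[1, 0, 2, 4, 0], [0, 1, -4, -2, 0], [0, 0, 0, 0, 1], [0, 0, 0, 0, 0]]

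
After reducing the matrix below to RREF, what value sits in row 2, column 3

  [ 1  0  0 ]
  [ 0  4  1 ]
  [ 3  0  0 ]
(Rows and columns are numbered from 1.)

r3 -> r3 − 3·r1
  [ 1  0  0 ]
  [ 0  4  1 ]
  [ 0  0  0 ]
r2 -> 1/4·r2
  [ 1  0    0 ]
  [ 0  1  1/4 ]
  [ 0  0    0 ]

1/4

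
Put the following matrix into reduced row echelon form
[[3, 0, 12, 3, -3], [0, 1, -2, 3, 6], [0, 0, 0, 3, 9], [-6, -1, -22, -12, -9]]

[[1, 0, 4, 0, -4], [0, 1, -2, 0, -3], [0, 0, 0, 1, 3], [0, 0, 0, 0, 0]]

r1 := 1/3·r1
  [  1   0    4    1  -1 ]
  [  0   1   -2    3   6 ]
  [  0   0    0    3   9 ]
  [ -6  -1  -22  -12  -9 ]
r4 := r4 + 6·r1
  [ 1   0   4   1   -1 ]
  [ 0   1  -2   3    6 ]
  [ 0   0   0   3    9 ]
  [ 0  -1   2  -6  -15 ]
r4 := r4 + r2
  [ 1  0   4   1  -1 ]
  [ 0  1  -2   3   6 ]
  [ 0  0   0   3   9 ]
  [ 0  0   0  -3  -9 ]
r3 := 1/3·r3
  [ 1  0   4   1  -1 ]
  [ 0  1  -2   3   6 ]
  [ 0  0   0   1   3 ]
  [ 0  0   0  -3  -9 ]
r4 := r4 + 3·r3
  [ 1  0   4  1  -1 ]
  [ 0  1  -2  3   6 ]
  [ 0  0   0  1   3 ]
  [ 0  0   0  0   0 ]
r2 := r2 − 3·r3
  [ 1  0   4  1  -1 ]
  [ 0  1  -2  0  -3 ]
  [ 0  0   0  1   3 ]
  [ 0  0   0  0   0 ]
r1 := r1 − r3
  [ 1  0   4  0  -4 ]
  [ 0  1  -2  0  -3 ]
  [ 0  0   0  1   3 ]
  [ 0  0   0  0   0 ]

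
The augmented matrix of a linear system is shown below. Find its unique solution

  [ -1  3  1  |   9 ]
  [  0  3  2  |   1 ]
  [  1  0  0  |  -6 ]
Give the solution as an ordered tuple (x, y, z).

(-6, 5/3, -2)

r1 -> -1·r1
r3 -> r3 − r1
r2 -> 1/3·r2
r3 -> r3 − 3·r2
r3 -> -1·r3
r2 -> r2 − 2/3·r3
r1 -> r1 + r3
r1 -> r1 + 3·r2
Reading off the last column: x = -6, y = 5/3, z = -2.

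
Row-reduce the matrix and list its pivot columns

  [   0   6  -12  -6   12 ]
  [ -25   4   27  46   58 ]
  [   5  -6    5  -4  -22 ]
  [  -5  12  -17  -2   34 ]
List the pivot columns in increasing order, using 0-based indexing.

Swap R1 and R2.
  [ -25   4   27  46   58 ]
  [   0   6  -12  -6   12 ]
  [   5  -6    5  -4  -22 ]
  [  -5  12  -17  -2   34 ]
Multiply R1 by -1/25.
  [  1  -4/25  -27/25  -46/25  -58/25 ]
  [  0      6     -12      -6      12 ]
  [  5     -6       5      -4     -22 ]
  [ -5     12     -17      -2      34 ]
Subtract 5 times R1 from R3.
  [  1  -4/25  -27/25  -46/25  -58/25 ]
  [  0      6     -12      -6      12 ]
  [  0  -26/5    52/5    26/5   -52/5 ]
  [ -5     12     -17      -2      34 ]
Add 5 times R1 to R4.
  [ 1  -4/25  -27/25  -46/25  -58/25 ]
  [ 0      6     -12      -6      12 ]
  [ 0  -26/5    52/5    26/5   -52/5 ]
  [ 0   56/5  -112/5   -56/5   112/5 ]
Multiply R2 by 1/6.
  [ 1  -4/25  -27/25  -46/25  -58/25 ]
  [ 0      1      -2      -1       2 ]
  [ 0  -26/5    52/5    26/5   -52/5 ]
  [ 0   56/5  -112/5   -56/5   112/5 ]
Add 26/5 times R2 to R3.
  [ 1  -4/25  -27/25  -46/25  -58/25 ]
  [ 0      1      -2      -1       2 ]
  [ 0      0       0       0       0 ]
  [ 0   56/5  -112/5   -56/5   112/5 ]
Subtract 56/5 times R2 from R4.
  [ 1  -4/25  -27/25  -46/25  -58/25 ]
  [ 0      1      -2      -1       2 ]
  [ 0      0       0       0       0 ]
  [ 0      0       0       0       0 ]
Add 4/25 times R2 to R1.
  [ 1  0  -7/5  -2  -2 ]
  [ 0  1    -2  -1   2 ]
  [ 0  0     0   0   0 ]
  [ 0  0     0   0   0 ]
Pivot columns are the columns containing a leading 1.

0, 1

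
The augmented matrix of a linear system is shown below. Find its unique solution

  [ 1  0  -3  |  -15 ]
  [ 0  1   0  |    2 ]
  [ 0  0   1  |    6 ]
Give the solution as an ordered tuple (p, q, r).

(3, 2, 6)

R1 := R1 + 3·R3
  [ 1  0  0  |  3 ]
  [ 0  1  0  |  2 ]
  [ 0  0  1  |  6 ]
Reading off the last column: p = 3, q = 2, r = 6.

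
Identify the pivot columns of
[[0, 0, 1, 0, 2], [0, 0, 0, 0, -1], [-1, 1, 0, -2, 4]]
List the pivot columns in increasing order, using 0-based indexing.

R1 <=> R3
  [ -1  1  0  -2   4 ]
  [  0  0  0   0  -1 ]
  [  0  0  1   0   2 ]
R1 := -1·R1
  [ 1  -1  0  2  -4 ]
  [ 0   0  0  0  -1 ]
  [ 0   0  1  0   2 ]
R2 <=> R3
  [ 1  -1  0  2  -4 ]
  [ 0   0  1  0   2 ]
  [ 0   0  0  0  -1 ]
R3 := -1·R3
  [ 1  -1  0  2  -4 ]
  [ 0   0  1  0   2 ]
  [ 0   0  0  0   1 ]
R2 := R2 − 2·R3
  [ 1  -1  0  2  -4 ]
  [ 0   0  1  0   0 ]
  [ 0   0  0  0   1 ]
R1 := R1 + 4·R3
  [ 1  -1  0  2  0 ]
  [ 0   0  1  0  0 ]
  [ 0   0  0  0  1 ]
Pivot columns are the columns containing a leading 1.

0, 2, 4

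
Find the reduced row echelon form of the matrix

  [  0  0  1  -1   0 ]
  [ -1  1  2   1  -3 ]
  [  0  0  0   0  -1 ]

[[1, -1, 0, -3, 0], [0, 0, 1, -1, 0], [0, 0, 0, 0, 1]]

R1 <-> R2
  [ -1  1  2   1  -3 ]
  [  0  0  1  -1   0 ]
  [  0  0  0   0  -1 ]
R1 -> -1·R1
  [ 1  -1  -2  -1   3 ]
  [ 0   0   1  -1   0 ]
  [ 0   0   0   0  -1 ]
R3 -> -1·R3
  [ 1  -1  -2  -1  3 ]
  [ 0   0   1  -1  0 ]
  [ 0   0   0   0  1 ]
R1 -> R1 − 3·R3
  [ 1  -1  -2  -1  0 ]
  [ 0   0   1  -1  0 ]
  [ 0   0   0   0  1 ]
R1 -> R1 + 2·R2
  [ 1  -1  0  -3  0 ]
  [ 0   0  1  -1  0 ]
  [ 0   0  0   0  1 ]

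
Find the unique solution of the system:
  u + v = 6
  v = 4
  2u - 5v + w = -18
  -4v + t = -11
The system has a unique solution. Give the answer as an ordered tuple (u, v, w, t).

Form the augmented matrix and row-reduce:
  [ 1   1  0  0  |    6 ]
  [ 0   1  0  0  |    4 ]
  [ 2  -5  1  0  |  -18 ]
  [ 0  -4  0  1  |  -11 ]
r3 -> r3 − 2·r1
  [ 1   1  0  0  |    6 ]
  [ 0   1  0  0  |    4 ]
  [ 0  -7  1  0  |  -30 ]
  [ 0  -4  0  1  |  -11 ]
r3 -> r3 + 7·r2
  [ 1   1  0  0  |    6 ]
  [ 0   1  0  0  |    4 ]
  [ 0   0  1  0  |   -2 ]
  [ 0  -4  0  1  |  -11 ]
r4 -> r4 + 4·r2
  [ 1  1  0  0  |   6 ]
  [ 0  1  0  0  |   4 ]
  [ 0  0  1  0  |  -2 ]
  [ 0  0  0  1  |   5 ]
r1 -> r1 − r2
  [ 1  0  0  0  |   2 ]
  [ 0  1  0  0  |   4 ]
  [ 0  0  1  0  |  -2 ]
  [ 0  0  0  1  |   5 ]
Reading off the last column: u = 2, v = 4, w = -2, t = 5.

(2, 4, -2, 5)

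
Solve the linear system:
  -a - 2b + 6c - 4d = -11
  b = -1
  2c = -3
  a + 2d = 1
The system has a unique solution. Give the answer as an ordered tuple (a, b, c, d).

Form the augmented matrix and row-reduce:
  [ -1  -2  6  -4  |  -11 ]
  [  0   1  0   0  |   -1 ]
  [  0   0  2   0  |   -3 ]
  [  1   0  0   2  |    1 ]
Multiply ρ1 by -1.
  [ 1  2  -6  4  |  11 ]
  [ 0  1   0  0  |  -1 ]
  [ 0  0   2  0  |  -3 ]
  [ 1  0   0  2  |   1 ]
Subtract ρ1 from ρ4.
  [ 1   2  -6   4  |   11 ]
  [ 0   1   0   0  |   -1 ]
  [ 0   0   2   0  |   -3 ]
  [ 0  -2   6  -2  |  -10 ]
Add 2 times ρ2 to ρ4.
  [ 1  2  -6   4  |   11 ]
  [ 0  1   0   0  |   -1 ]
  [ 0  0   2   0  |   -3 ]
  [ 0  0   6  -2  |  -12 ]
Multiply ρ3 by 1/2.
  [ 1  2  -6   4  |    11 ]
  [ 0  1   0   0  |    -1 ]
  [ 0  0   1   0  |  -3/2 ]
  [ 0  0   6  -2  |   -12 ]
Subtract 6 times ρ3 from ρ4.
  [ 1  2  -6   4  |    11 ]
  [ 0  1   0   0  |    -1 ]
  [ 0  0   1   0  |  -3/2 ]
  [ 0  0   0  -2  |    -3 ]
Multiply ρ4 by -1/2.
  [ 1  2  -6  4  |    11 ]
  [ 0  1   0  0  |    -1 ]
  [ 0  0   1  0  |  -3/2 ]
  [ 0  0   0  1  |   3/2 ]
Subtract 4 times ρ4 from ρ1.
  [ 1  2  -6  0  |     5 ]
  [ 0  1   0  0  |    -1 ]
  [ 0  0   1  0  |  -3/2 ]
  [ 0  0   0  1  |   3/2 ]
Add 6 times ρ3 to ρ1.
  [ 1  2  0  0  |    -4 ]
  [ 0  1  0  0  |    -1 ]
  [ 0  0  1  0  |  -3/2 ]
  [ 0  0  0  1  |   3/2 ]
Subtract 2 times ρ2 from ρ1.
  [ 1  0  0  0  |    -2 ]
  [ 0  1  0  0  |    -1 ]
  [ 0  0  1  0  |  -3/2 ]
  [ 0  0  0  1  |   3/2 ]
Reading off the last column: a = -2, b = -1, c = -3/2, d = 3/2.

(-2, -1, -3/2, 3/2)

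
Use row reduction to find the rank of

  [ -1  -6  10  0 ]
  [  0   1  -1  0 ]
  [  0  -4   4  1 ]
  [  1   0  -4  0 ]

rank = 3

Multiply R1 by -1.
  [ 1   6  -10  0 ]
  [ 0   1   -1  0 ]
  [ 0  -4    4  1 ]
  [ 1   0   -4  0 ]
Subtract R1 from R4.
  [ 1   6  -10  0 ]
  [ 0   1   -1  0 ]
  [ 0  -4    4  1 ]
  [ 0  -6    6  0 ]
Add 4 times R2 to R3.
  [ 1   6  -10  0 ]
  [ 0   1   -1  0 ]
  [ 0   0    0  1 ]
  [ 0  -6    6  0 ]
Add 6 times R2 to R4.
  [ 1  6  -10  0 ]
  [ 0  1   -1  0 ]
  [ 0  0    0  1 ]
  [ 0  0    0  0 ]
Subtract 6 times R2 from R1.
  [ 1  0  -4  0 ]
  [ 0  1  -1  0 ]
  [ 0  0   0  1 ]
  [ 0  0   0  0 ]
The reduced form has 3 nonzero rows.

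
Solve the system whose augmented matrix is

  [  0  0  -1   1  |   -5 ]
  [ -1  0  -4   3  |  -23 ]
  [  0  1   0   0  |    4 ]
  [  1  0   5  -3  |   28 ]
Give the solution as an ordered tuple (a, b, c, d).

(3, 4, 5, 0)

R1 ↔ R2
  [ -1  0  -4   3  |  -23 ]
  [  0  0  -1   1  |   -5 ]
  [  0  1   0   0  |    4 ]
  [  1  0   5  -3  |   28 ]
R1 := -1·R1
  [ 1  0   4  -3  |  23 ]
  [ 0  0  -1   1  |  -5 ]
  [ 0  1   0   0  |   4 ]
  [ 1  0   5  -3  |  28 ]
R4 := R4 − R1
  [ 1  0   4  -3  |  23 ]
  [ 0  0  -1   1  |  -5 ]
  [ 0  1   0   0  |   4 ]
  [ 0  0   1   0  |   5 ]
R2 ↔ R3
  [ 1  0   4  -3  |  23 ]
  [ 0  1   0   0  |   4 ]
  [ 0  0  -1   1  |  -5 ]
  [ 0  0   1   0  |   5 ]
R3 := -1·R3
  [ 1  0  4  -3  |  23 ]
  [ 0  1  0   0  |   4 ]
  [ 0  0  1  -1  |   5 ]
  [ 0  0  1   0  |   5 ]
R4 := R4 − R3
  [ 1  0  4  -3  |  23 ]
  [ 0  1  0   0  |   4 ]
  [ 0  0  1  -1  |   5 ]
  [ 0  0  0   1  |   0 ]
R3 := R3 + R4
  [ 1  0  4  -3  |  23 ]
  [ 0  1  0   0  |   4 ]
  [ 0  0  1   0  |   5 ]
  [ 0  0  0   1  |   0 ]
R1 := R1 + 3·R4
  [ 1  0  4  0  |  23 ]
  [ 0  1  0  0  |   4 ]
  [ 0  0  1  0  |   5 ]
  [ 0  0  0  1  |   0 ]
R1 := R1 − 4·R3
  [ 1  0  0  0  |  3 ]
  [ 0  1  0  0  |  4 ]
  [ 0  0  1  0  |  5 ]
  [ 0  0  0  1  |  0 ]
Reading off the last column: a = 3, b = 4, c = 5, d = 0.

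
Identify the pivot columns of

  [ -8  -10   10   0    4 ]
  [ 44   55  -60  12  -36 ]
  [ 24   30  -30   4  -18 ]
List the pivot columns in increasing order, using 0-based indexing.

Multiply ρ1 by -1/8.
  [  1  5/4  -5/4   0  -1/2 ]
  [ 44   55   -60  12   -36 ]
  [ 24   30   -30   4   -18 ]
Subtract 44 times ρ1 from ρ2.
  [  1  5/4  -5/4   0  -1/2 ]
  [  0    0    -5  12   -14 ]
  [ 24   30   -30   4   -18 ]
Subtract 24 times ρ1 from ρ3.
  [ 1  5/4  -5/4   0  -1/2 ]
  [ 0    0    -5  12   -14 ]
  [ 0    0     0   4    -6 ]
Multiply ρ2 by -1/5.
  [ 1  5/4  -5/4      0  -1/2 ]
  [ 0    0     1  -12/5  14/5 ]
  [ 0    0     0      4    -6 ]
Multiply ρ3 by 1/4.
  [ 1  5/4  -5/4      0  -1/2 ]
  [ 0    0     1  -12/5  14/5 ]
  [ 0    0     0      1  -3/2 ]
Add 12/5 times ρ3 to ρ2.
  [ 1  5/4  -5/4  0  -1/2 ]
  [ 0    0     1  0  -4/5 ]
  [ 0    0     0  1  -3/2 ]
Add 5/4 times ρ2 to ρ1.
  [ 1  5/4  0  0  -3/2 ]
  [ 0    0  1  0  -4/5 ]
  [ 0    0  0  1  -3/2 ]
Pivot columns are the columns containing a leading 1.

0, 2, 3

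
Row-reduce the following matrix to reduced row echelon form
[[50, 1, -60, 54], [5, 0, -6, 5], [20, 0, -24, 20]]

Multiply ρ1 by 1/50.
  [  1  1/50  -6/5  27/25 ]
  [  5     0    -6      5 ]
  [ 20     0   -24     20 ]
Subtract 5 times ρ1 from ρ2.
  [  1   1/50  -6/5  27/25 ]
  [  0  -1/10     0   -2/5 ]
  [ 20      0   -24     20 ]
Subtract 20 times ρ1 from ρ3.
  [ 1   1/50  -6/5  27/25 ]
  [ 0  -1/10     0   -2/5 ]
  [ 0   -2/5     0   -8/5 ]
Multiply ρ2 by -10.
  [ 1  1/50  -6/5  27/25 ]
  [ 0     1     0      4 ]
  [ 0  -2/5     0   -8/5 ]
Add 2/5 times ρ2 to ρ3.
  [ 1  1/50  -6/5  27/25 ]
  [ 0     1     0      4 ]
  [ 0     0     0      0 ]
Subtract 1/50 times ρ2 from ρ1.
  [ 1  0  -6/5  1 ]
  [ 0  1     0  4 ]
  [ 0  0     0  0 ]

[[1, 0, -6/5, 1], [0, 1, 0, 4], [0, 0, 0, 0]]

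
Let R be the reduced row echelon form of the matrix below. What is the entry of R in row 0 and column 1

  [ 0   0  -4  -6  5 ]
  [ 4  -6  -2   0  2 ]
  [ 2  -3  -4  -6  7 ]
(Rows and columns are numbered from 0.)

-3/2

R1 ↔ R2
  [ 4  -6  -2   0  2 ]
  [ 0   0  -4  -6  5 ]
  [ 2  -3  -4  -6  7 ]
R1 → 1/4·R1
  [ 1  -3/2  -1/2   0  1/2 ]
  [ 0     0    -4  -6    5 ]
  [ 2    -3    -4  -6    7 ]
R3 → R3 − 2·R1
  [ 1  -3/2  -1/2   0  1/2 ]
  [ 0     0    -4  -6    5 ]
  [ 0     0    -3  -6    6 ]
R2 → -1/4·R2
  [ 1  -3/2  -1/2    0   1/2 ]
  [ 0     0     1  3/2  -5/4 ]
  [ 0     0    -3   -6     6 ]
R3 → R3 + 3·R2
  [ 1  -3/2  -1/2     0   1/2 ]
  [ 0     0     1   3/2  -5/4 ]
  [ 0     0     0  -3/2   9/4 ]
R3 → -2/3·R3
  [ 1  -3/2  -1/2    0   1/2 ]
  [ 0     0     1  3/2  -5/4 ]
  [ 0     0     0    1  -3/2 ]
R2 → R2 − 3/2·R3
  [ 1  -3/2  -1/2  0   1/2 ]
  [ 0     0     1  0     1 ]
  [ 0     0     0  1  -3/2 ]
R1 → R1 + 1/2·R2
  [ 1  -3/2  0  0     1 ]
  [ 0     0  1  0     1 ]
  [ 0     0  0  1  -3/2 ]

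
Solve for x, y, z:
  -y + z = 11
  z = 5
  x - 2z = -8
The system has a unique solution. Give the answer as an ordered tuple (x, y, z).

Form the augmented matrix and row-reduce:
  [ 0  -1   1  |  11 ]
  [ 0   0   1  |   5 ]
  [ 1   0  -2  |  -8 ]
Swap ρ1 and ρ3.
  [ 1   0  -2  |  -8 ]
  [ 0   0   1  |   5 ]
  [ 0  -1   1  |  11 ]
Swap ρ2 and ρ3.
  [ 1   0  -2  |  -8 ]
  [ 0  -1   1  |  11 ]
  [ 0   0   1  |   5 ]
Multiply ρ2 by -1.
  [ 1  0  -2  |   -8 ]
  [ 0  1  -1  |  -11 ]
  [ 0  0   1  |    5 ]
Add ρ3 to ρ2.
  [ 1  0  -2  |  -8 ]
  [ 0  1   0  |  -6 ]
  [ 0  0   1  |   5 ]
Add 2 times ρ3 to ρ1.
  [ 1  0  0  |   2 ]
  [ 0  1  0  |  -6 ]
  [ 0  0  1  |   5 ]
Reading off the last column: x = 2, y = -6, z = 5.

(2, -6, 5)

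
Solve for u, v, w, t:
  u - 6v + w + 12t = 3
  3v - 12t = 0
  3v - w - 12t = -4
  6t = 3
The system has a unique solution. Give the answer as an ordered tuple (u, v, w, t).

Form the augmented matrix and row-reduce:
  [ 1  -6   1   12  |   3 ]
  [ 0   3   0  -12  |   0 ]
  [ 0   3  -1  -12  |  -4 ]
  [ 0   0   0    6  |   3 ]
ρ2 := 1/3·ρ2
ρ3 := ρ3 − 3·ρ2
ρ3 := -1·ρ3
ρ4 := 1/6·ρ4
ρ2 := ρ2 + 4·ρ4
ρ1 := ρ1 − 12·ρ4
ρ1 := ρ1 − ρ3
ρ1 := ρ1 + 6·ρ2
Reading off the last column: u = 5, v = 2, w = 4, t = 1/2.

(5, 2, 4, 1/2)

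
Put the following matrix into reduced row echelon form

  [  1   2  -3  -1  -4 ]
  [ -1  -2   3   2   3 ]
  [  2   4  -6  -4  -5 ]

[[1, 2, -3, 0, 0], [0, 0, 0, 1, 0], [0, 0, 0, 0, 1]]

r2 -> r2 + r1
  [ 1  2  -3  -1  -4 ]
  [ 0  0   0   1  -1 ]
  [ 2  4  -6  -4  -5 ]
r3 -> r3 − 2·r1
  [ 1  2  -3  -1  -4 ]
  [ 0  0   0   1  -1 ]
  [ 0  0   0  -2   3 ]
r3 -> r3 + 2·r2
  [ 1  2  -3  -1  -4 ]
  [ 0  0   0   1  -1 ]
  [ 0  0   0   0   1 ]
r2 -> r2 + r3
  [ 1  2  -3  -1  -4 ]
  [ 0  0   0   1   0 ]
  [ 0  0   0   0   1 ]
r1 -> r1 + 4·r3
  [ 1  2  -3  -1  0 ]
  [ 0  0   0   1  0 ]
  [ 0  0   0   0  1 ]
r1 -> r1 + r2
  [ 1  2  -3  0  0 ]
  [ 0  0   0  1  0 ]
  [ 0  0   0  0  1 ]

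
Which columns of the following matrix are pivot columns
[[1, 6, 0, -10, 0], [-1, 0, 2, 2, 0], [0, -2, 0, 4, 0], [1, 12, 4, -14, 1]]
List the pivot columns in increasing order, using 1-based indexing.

R2 := R2 + R1
  [ 1   6  0  -10  0 ]
  [ 0   6  2   -8  0 ]
  [ 0  -2  0    4  0 ]
  [ 1  12  4  -14  1 ]
R4 := R4 − R1
  [ 1   6  0  -10  0 ]
  [ 0   6  2   -8  0 ]
  [ 0  -2  0    4  0 ]
  [ 0   6  4   -4  1 ]
R2 := 1/6·R2
  [ 1   6    0   -10  0 ]
  [ 0   1  1/3  -4/3  0 ]
  [ 0  -2    0     4  0 ]
  [ 0   6    4    -4  1 ]
R3 := R3 + 2·R2
  [ 1  6    0   -10  0 ]
  [ 0  1  1/3  -4/3  0 ]
  [ 0  0  2/3   4/3  0 ]
  [ 0  6    4    -4  1 ]
R4 := R4 − 6·R2
  [ 1  6    0   -10  0 ]
  [ 0  1  1/3  -4/3  0 ]
  [ 0  0  2/3   4/3  0 ]
  [ 0  0    2     4  1 ]
R3 := 3/2·R3
  [ 1  6    0   -10  0 ]
  [ 0  1  1/3  -4/3  0 ]
  [ 0  0    1     2  0 ]
  [ 0  0    2     4  1 ]
R4 := R4 − 2·R3
  [ 1  6    0   -10  0 ]
  [ 0  1  1/3  -4/3  0 ]
  [ 0  0    1     2  0 ]
  [ 0  0    0     0  1 ]
R2 := R2 − 1/3·R3
  [ 1  6  0  -10  0 ]
  [ 0  1  0   -2  0 ]
  [ 0  0  1    2  0 ]
  [ 0  0  0    0  1 ]
R1 := R1 − 6·R2
  [ 1  0  0   2  0 ]
  [ 0  1  0  -2  0 ]
  [ 0  0  1   2  0 ]
  [ 0  0  0   0  1 ]
Pivot columns are the columns containing a leading 1.

1, 2, 3, 5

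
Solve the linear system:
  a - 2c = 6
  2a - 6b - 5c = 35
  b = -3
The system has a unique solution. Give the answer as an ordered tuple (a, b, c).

Form the augmented matrix and row-reduce:
  [ 1   0  -2  |   6 ]
  [ 2  -6  -5  |  35 ]
  [ 0   1   0  |  -3 ]
Subtract 2 times ρ1 from ρ2.
  [ 1   0  -2  |   6 ]
  [ 0  -6  -1  |  23 ]
  [ 0   1   0  |  -3 ]
Multiply ρ2 by -1/6.
  [ 1  0   -2  |      6 ]
  [ 0  1  1/6  |  -23/6 ]
  [ 0  1    0  |     -3 ]
Subtract ρ2 from ρ3.
  [ 1  0    -2  |      6 ]
  [ 0  1   1/6  |  -23/6 ]
  [ 0  0  -1/6  |    5/6 ]
Multiply ρ3 by -6.
  [ 1  0   -2  |      6 ]
  [ 0  1  1/6  |  -23/6 ]
  [ 0  0    1  |     -5 ]
Subtract 1/6 times ρ3 from ρ2.
  [ 1  0  -2  |   6 ]
  [ 0  1   0  |  -3 ]
  [ 0  0   1  |  -5 ]
Add 2 times ρ3 to ρ1.
  [ 1  0  0  |  -4 ]
  [ 0  1  0  |  -3 ]
  [ 0  0  1  |  -5 ]
Reading off the last column: a = -4, b = -3, c = -5.

(-4, -3, -5)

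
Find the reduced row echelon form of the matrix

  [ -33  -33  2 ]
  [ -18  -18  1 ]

R1 → -1/33·R1
  [   1    1  -2/33 ]
  [ -18  -18      1 ]
R2 → R2 + 18·R1
  [ 1  1  -2/33 ]
  [ 0  0  -1/11 ]
R2 → -11·R2
  [ 1  1  -2/33 ]
  [ 0  0      1 ]
R1 → R1 + 2/33·R2
  [ 1  1  0 ]
  [ 0  0  1 ]

[[1, 1, 0], [0, 0, 1]]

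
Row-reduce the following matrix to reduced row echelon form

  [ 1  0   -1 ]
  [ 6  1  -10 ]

[[1, 0, -1], [0, 1, -4]]

R2 ← R2 − 6·R1
  [ 1  0  -1 ]
  [ 0  1  -4 ]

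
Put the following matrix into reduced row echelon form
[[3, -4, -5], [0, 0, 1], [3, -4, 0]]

[[1, -4/3, 0], [0, 0, 1], [0, 0, 0]]

ρ1 -> 1/3·ρ1
  [ 1  -4/3  -5/3 ]
  [ 0     0     1 ]
  [ 3    -4     0 ]
ρ3 -> ρ3 − 3·ρ1
  [ 1  -4/3  -5/3 ]
  [ 0     0     1 ]
  [ 0     0     5 ]
ρ3 -> ρ3 − 5·ρ2
  [ 1  -4/3  -5/3 ]
  [ 0     0     1 ]
  [ 0     0     0 ]
ρ1 -> ρ1 + 5/3·ρ2
  [ 1  -4/3  0 ]
  [ 0     0  1 ]
  [ 0     0  0 ]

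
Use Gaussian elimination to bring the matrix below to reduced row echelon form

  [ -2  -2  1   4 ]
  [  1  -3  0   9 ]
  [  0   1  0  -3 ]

Multiply R1 by -1/2.
  [ 1   1  -1/2  -2 ]
  [ 1  -3     0   9 ]
  [ 0   1     0  -3 ]
Subtract R1 from R2.
  [ 1   1  -1/2  -2 ]
  [ 0  -4   1/2  11 ]
  [ 0   1     0  -3 ]
Multiply R2 by -1/4.
  [ 1  1  -1/2     -2 ]
  [ 0  1  -1/8  -11/4 ]
  [ 0  1     0     -3 ]
Subtract R2 from R3.
  [ 1  1  -1/2     -2 ]
  [ 0  1  -1/8  -11/4 ]
  [ 0  0   1/8   -1/4 ]
Multiply R3 by 8.
  [ 1  1  -1/2     -2 ]
  [ 0  1  -1/8  -11/4 ]
  [ 0  0     1     -2 ]
Add 1/8 times R3 to R2.
  [ 1  1  -1/2  -2 ]
  [ 0  1     0  -3 ]
  [ 0  0     1  -2 ]
Add 1/2 times R3 to R1.
  [ 1  1  0  -3 ]
  [ 0  1  0  -3 ]
  [ 0  0  1  -2 ]
Subtract R2 from R1.
  [ 1  0  0   0 ]
  [ 0  1  0  -3 ]
  [ 0  0  1  -2 ]

[[1, 0, 0, 0], [0, 1, 0, -3], [0, 0, 1, -2]]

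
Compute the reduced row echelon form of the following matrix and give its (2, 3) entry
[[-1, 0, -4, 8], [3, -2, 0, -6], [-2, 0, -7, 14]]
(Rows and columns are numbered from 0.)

-2

ρ1 := -1·ρ1
  [  1   0   4  -8 ]
  [  3  -2   0  -6 ]
  [ -2   0  -7  14 ]
ρ2 := ρ2 − 3·ρ1
  [  1   0    4  -8 ]
  [  0  -2  -12  18 ]
  [ -2   0   -7  14 ]
ρ3 := ρ3 + 2·ρ1
  [ 1   0    4  -8 ]
  [ 0  -2  -12  18 ]
  [ 0   0    1  -2 ]
ρ2 := -1/2·ρ2
  [ 1  0  4  -8 ]
  [ 0  1  6  -9 ]
  [ 0  0  1  -2 ]
ρ2 := ρ2 − 6·ρ3
  [ 1  0  4  -8 ]
  [ 0  1  0   3 ]
  [ 0  0  1  -2 ]
ρ1 := ρ1 − 4·ρ3
  [ 1  0  0   0 ]
  [ 0  1  0   3 ]
  [ 0  0  1  -2 ]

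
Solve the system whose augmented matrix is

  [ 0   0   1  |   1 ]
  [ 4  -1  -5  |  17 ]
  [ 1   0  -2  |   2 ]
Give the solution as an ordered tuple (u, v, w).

r1 ↔ r2
  [ 4  -1  -5  |  17 ]
  [ 0   0   1  |   1 ]
  [ 1   0  -2  |   2 ]
r1 := 1/4·r1
  [ 1  -1/4  -5/4  |  17/4 ]
  [ 0     0     1  |     1 ]
  [ 1     0    -2  |     2 ]
r3 := r3 − r1
  [ 1  -1/4  -5/4  |  17/4 ]
  [ 0     0     1  |     1 ]
  [ 0   1/4  -3/4  |  -9/4 ]
r2 ↔ r3
  [ 1  -1/4  -5/4  |  17/4 ]
  [ 0   1/4  -3/4  |  -9/4 ]
  [ 0     0     1  |     1 ]
r2 := 4·r2
  [ 1  -1/4  -5/4  |  17/4 ]
  [ 0     1    -3  |    -9 ]
  [ 0     0     1  |     1 ]
r2 := r2 + 3·r3
  [ 1  -1/4  -5/4  |  17/4 ]
  [ 0     1     0  |    -6 ]
  [ 0     0     1  |     1 ]
r1 := r1 + 5/4·r3
  [ 1  -1/4  0  |  11/2 ]
  [ 0     1  0  |    -6 ]
  [ 0     0  1  |     1 ]
r1 := r1 + 1/4·r2
  [ 1  0  0  |   4 ]
  [ 0  1  0  |  -6 ]
  [ 0  0  1  |   1 ]
Reading off the last column: u = 4, v = -6, w = 1.

(4, -6, 1)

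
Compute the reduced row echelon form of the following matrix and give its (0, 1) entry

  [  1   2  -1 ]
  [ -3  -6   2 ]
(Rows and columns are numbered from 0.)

Add 3 times ρ1 to ρ2.
  [ 1  2  -1 ]
  [ 0  0  -1 ]
Multiply ρ2 by -1.
  [ 1  2  -1 ]
  [ 0  0   1 ]
Add ρ2 to ρ1.
  [ 1  2  0 ]
  [ 0  0  1 ]

2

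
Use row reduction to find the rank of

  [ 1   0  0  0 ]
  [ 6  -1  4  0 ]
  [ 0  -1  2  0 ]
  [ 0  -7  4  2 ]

rank = 4

r2 -> r2 − 6·r1
  [ 1   0  0  0 ]
  [ 0  -1  4  0 ]
  [ 0  -1  2  0 ]
  [ 0  -7  4  2 ]
r2 -> -1·r2
  [ 1   0   0  0 ]
  [ 0   1  -4  0 ]
  [ 0  -1   2  0 ]
  [ 0  -7   4  2 ]
r3 -> r3 + r2
  [ 1   0   0  0 ]
  [ 0   1  -4  0 ]
  [ 0   0  -2  0 ]
  [ 0  -7   4  2 ]
r4 -> r4 + 7·r2
  [ 1  0    0  0 ]
  [ 0  1   -4  0 ]
  [ 0  0   -2  0 ]
  [ 0  0  -24  2 ]
r3 -> -1/2·r3
  [ 1  0    0  0 ]
  [ 0  1   -4  0 ]
  [ 0  0    1  0 ]
  [ 0  0  -24  2 ]
r4 -> r4 + 24·r3
  [ 1  0   0  0 ]
  [ 0  1  -4  0 ]
  [ 0  0   1  0 ]
  [ 0  0   0  2 ]
r4 -> 1/2·r4
  [ 1  0   0  0 ]
  [ 0  1  -4  0 ]
  [ 0  0   1  0 ]
  [ 0  0   0  1 ]
r2 -> r2 + 4·r3
  [ 1  0  0  0 ]
  [ 0  1  0  0 ]
  [ 0  0  1  0 ]
  [ 0  0  0  1 ]
The reduced form has 4 nonzero rows.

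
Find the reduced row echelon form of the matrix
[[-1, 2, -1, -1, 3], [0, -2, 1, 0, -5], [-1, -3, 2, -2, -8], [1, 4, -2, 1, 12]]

[[1, 0, 0, 1, 2], [0, 1, 0, -1, 4], [0, 0, 1, -2, 3], [0, 0, 0, 0, 0]]

Multiply r1 by -1.
  [  1  -2   1   1  -3 ]
  [  0  -2   1   0  -5 ]
  [ -1  -3   2  -2  -8 ]
  [  1   4  -2   1  12 ]
Add r1 to r3.
  [ 1  -2   1   1   -3 ]
  [ 0  -2   1   0   -5 ]
  [ 0  -5   3  -1  -11 ]
  [ 1   4  -2   1   12 ]
Subtract r1 from r4.
  [ 1  -2   1   1   -3 ]
  [ 0  -2   1   0   -5 ]
  [ 0  -5   3  -1  -11 ]
  [ 0   6  -3   0   15 ]
Multiply r2 by -1/2.
  [ 1  -2     1   1   -3 ]
  [ 0   1  -1/2   0  5/2 ]
  [ 0  -5     3  -1  -11 ]
  [ 0   6    -3   0   15 ]
Add 5 times r2 to r3.
  [ 1  -2     1   1   -3 ]
  [ 0   1  -1/2   0  5/2 ]
  [ 0   0   1/2  -1  3/2 ]
  [ 0   6    -3   0   15 ]
Subtract 6 times r2 from r4.
  [ 1  -2     1   1   -3 ]
  [ 0   1  -1/2   0  5/2 ]
  [ 0   0   1/2  -1  3/2 ]
  [ 0   0     0   0    0 ]
Multiply r3 by 2.
  [ 1  -2     1   1   -3 ]
  [ 0   1  -1/2   0  5/2 ]
  [ 0   0     1  -2    3 ]
  [ 0   0     0   0    0 ]
Add 1/2 times r3 to r2.
  [ 1  -2  1   1  -3 ]
  [ 0   1  0  -1   4 ]
  [ 0   0  1  -2   3 ]
  [ 0   0  0   0   0 ]
Subtract r3 from r1.
  [ 1  -2  0   3  -6 ]
  [ 0   1  0  -1   4 ]
  [ 0   0  1  -2   3 ]
  [ 0   0  0   0   0 ]
Add 2 times r2 to r1.
  [ 1  0  0   1  2 ]
  [ 0  1  0  -1  4 ]
  [ 0  0  1  -2  3 ]
  [ 0  0  0   0  0 ]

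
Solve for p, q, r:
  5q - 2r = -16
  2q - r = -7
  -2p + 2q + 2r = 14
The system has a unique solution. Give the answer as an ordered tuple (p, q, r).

(-6, -2, 3)

Form the augmented matrix and row-reduce:
  [  0  5  -2  |  -16 ]
  [  0  2  -1  |   -7 ]
  [ -2  2   2  |   14 ]
ρ1 ↔ ρ3
  [ -2  2   2  |   14 ]
  [  0  2  -1  |   -7 ]
  [  0  5  -2  |  -16 ]
ρ1 → -1/2·ρ1
  [ 1  -1  -1  |   -7 ]
  [ 0   2  -1  |   -7 ]
  [ 0   5  -2  |  -16 ]
ρ2 → 1/2·ρ2
  [ 1  -1    -1  |    -7 ]
  [ 0   1  -1/2  |  -7/2 ]
  [ 0   5    -2  |   -16 ]
ρ3 → ρ3 − 5·ρ2
  [ 1  -1    -1  |    -7 ]
  [ 0   1  -1/2  |  -7/2 ]
  [ 0   0   1/2  |   3/2 ]
ρ3 → 2·ρ3
  [ 1  -1    -1  |    -7 ]
  [ 0   1  -1/2  |  -7/2 ]
  [ 0   0     1  |     3 ]
ρ2 → ρ2 + 1/2·ρ3
  [ 1  -1  -1  |  -7 ]
  [ 0   1   0  |  -2 ]
  [ 0   0   1  |   3 ]
ρ1 → ρ1 + ρ3
  [ 1  -1  0  |  -4 ]
  [ 0   1  0  |  -2 ]
  [ 0   0  1  |   3 ]
ρ1 → ρ1 + ρ2
  [ 1  0  0  |  -6 ]
  [ 0  1  0  |  -2 ]
  [ 0  0  1  |   3 ]
Reading off the last column: p = -6, q = -2, r = 3.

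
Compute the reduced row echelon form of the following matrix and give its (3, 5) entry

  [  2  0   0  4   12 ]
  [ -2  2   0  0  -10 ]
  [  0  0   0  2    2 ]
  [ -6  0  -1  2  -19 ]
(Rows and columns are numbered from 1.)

r1 := 1/2·r1
  [  1  0   0  2    6 ]
  [ -2  2   0  0  -10 ]
  [  0  0   0  2    2 ]
  [ -6  0  -1  2  -19 ]
r2 := r2 + 2·r1
  [  1  0   0  2    6 ]
  [  0  2   0  4    2 ]
  [  0  0   0  2    2 ]
  [ -6  0  -1  2  -19 ]
r4 := r4 + 6·r1
  [ 1  0   0   2   6 ]
  [ 0  2   0   4   2 ]
  [ 0  0   0   2   2 ]
  [ 0  0  -1  14  17 ]
r2 := 1/2·r2
  [ 1  0   0   2   6 ]
  [ 0  1   0   2   1 ]
  [ 0  0   0   2   2 ]
  [ 0  0  -1  14  17 ]
r3 <=> r4
  [ 1  0   0   2   6 ]
  [ 0  1   0   2   1 ]
  [ 0  0  -1  14  17 ]
  [ 0  0   0   2   2 ]
r3 := -1·r3
  [ 1  0  0    2    6 ]
  [ 0  1  0    2    1 ]
  [ 0  0  1  -14  -17 ]
  [ 0  0  0    2    2 ]
r4 := 1/2·r4
  [ 1  0  0    2    6 ]
  [ 0  1  0    2    1 ]
  [ 0  0  1  -14  -17 ]
  [ 0  0  0    1    1 ]
r3 := r3 + 14·r4
  [ 1  0  0  2   6 ]
  [ 0  1  0  2   1 ]
  [ 0  0  1  0  -3 ]
  [ 0  0  0  1   1 ]
r2 := r2 − 2·r4
  [ 1  0  0  2   6 ]
  [ 0  1  0  0  -1 ]
  [ 0  0  1  0  -3 ]
  [ 0  0  0  1   1 ]
r1 := r1 − 2·r4
  [ 1  0  0  0   4 ]
  [ 0  1  0  0  -1 ]
  [ 0  0  1  0  -3 ]
  [ 0  0  0  1   1 ]

-3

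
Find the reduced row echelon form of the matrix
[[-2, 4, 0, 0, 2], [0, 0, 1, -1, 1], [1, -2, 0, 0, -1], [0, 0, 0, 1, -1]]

Multiply ρ1 by -1/2.
  [ 1  -2  0   0  -1 ]
  [ 0   0  1  -1   1 ]
  [ 1  -2  0   0  -1 ]
  [ 0   0  0   1  -1 ]
Subtract ρ1 from ρ3.
  [ 1  -2  0   0  -1 ]
  [ 0   0  1  -1   1 ]
  [ 0   0  0   0   0 ]
  [ 0   0  0   1  -1 ]
Swap ρ3 and ρ4.
  [ 1  -2  0   0  -1 ]
  [ 0   0  1  -1   1 ]
  [ 0   0  0   1  -1 ]
  [ 0   0  0   0   0 ]
Add ρ3 to ρ2.
  [ 1  -2  0  0  -1 ]
  [ 0   0  1  0   0 ]
  [ 0   0  0  1  -1 ]
  [ 0   0  0  0   0 ]

[[1, -2, 0, 0, -1], [0, 0, 1, 0, 0], [0, 0, 0, 1, -1], [0, 0, 0, 0, 0]]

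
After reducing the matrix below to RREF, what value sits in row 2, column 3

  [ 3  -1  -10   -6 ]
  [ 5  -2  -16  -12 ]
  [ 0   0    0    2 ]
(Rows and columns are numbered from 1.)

r1 -> 1/3·r1
  [ 1  -1/3  -10/3   -2 ]
  [ 5    -2    -16  -12 ]
  [ 0     0      0    2 ]
r2 -> r2 − 5·r1
  [ 1  -1/3  -10/3  -2 ]
  [ 0  -1/3    2/3  -2 ]
  [ 0     0      0   2 ]
r2 -> -3·r2
  [ 1  -1/3  -10/3  -2 ]
  [ 0     1     -2   6 ]
  [ 0     0      0   2 ]
r3 -> 1/2·r3
  [ 1  -1/3  -10/3  -2 ]
  [ 0     1     -2   6 ]
  [ 0     0      0   1 ]
r2 -> r2 − 6·r3
  [ 1  -1/3  -10/3  -2 ]
  [ 0     1     -2   0 ]
  [ 0     0      0   1 ]
r1 -> r1 + 2·r3
  [ 1  -1/3  -10/3  0 ]
  [ 0     1     -2  0 ]
  [ 0     0      0  1 ]
r1 -> r1 + 1/3·r2
  [ 1  0  -4  0 ]
  [ 0  1  -2  0 ]
  [ 0  0   0  1 ]

-2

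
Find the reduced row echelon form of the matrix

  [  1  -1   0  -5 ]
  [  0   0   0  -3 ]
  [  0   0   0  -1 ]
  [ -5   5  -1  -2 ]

[[1, -1, 0, 0], [0, 0, 1, 0], [0, 0, 0, 1], [0, 0, 0, 0]]

R4 -> R4 + 5·R1
  [ 1  -1   0   -5 ]
  [ 0   0   0   -3 ]
  [ 0   0   0   -1 ]
  [ 0   0  -1  -27 ]
R2 ↔ R4
  [ 1  -1   0   -5 ]
  [ 0   0  -1  -27 ]
  [ 0   0   0   -1 ]
  [ 0   0   0   -3 ]
R2 -> -1·R2
  [ 1  -1  0  -5 ]
  [ 0   0  1  27 ]
  [ 0   0  0  -1 ]
  [ 0   0  0  -3 ]
R3 -> -1·R3
  [ 1  -1  0  -5 ]
  [ 0   0  1  27 ]
  [ 0   0  0   1 ]
  [ 0   0  0  -3 ]
R4 -> R4 + 3·R3
  [ 1  -1  0  -5 ]
  [ 0   0  1  27 ]
  [ 0   0  0   1 ]
  [ 0   0  0   0 ]
R2 -> R2 − 27·R3
  [ 1  -1  0  -5 ]
  [ 0   0  1   0 ]
  [ 0   0  0   1 ]
  [ 0   0  0   0 ]
R1 -> R1 + 5·R3
  [ 1  -1  0  0 ]
  [ 0   0  1  0 ]
  [ 0   0  0  1 ]
  [ 0   0  0  0 ]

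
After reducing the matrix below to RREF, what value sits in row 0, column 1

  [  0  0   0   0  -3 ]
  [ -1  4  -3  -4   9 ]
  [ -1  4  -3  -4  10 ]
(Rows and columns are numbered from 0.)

r1 <-> r2
  [ -1  4  -3  -4   9 ]
  [  0  0   0   0  -3 ]
  [ -1  4  -3  -4  10 ]
r1 ← -1·r1
  [  1  -4   3   4  -9 ]
  [  0   0   0   0  -3 ]
  [ -1   4  -3  -4  10 ]
r3 ← r3 + r1
  [ 1  -4  3  4  -9 ]
  [ 0   0  0  0  -3 ]
  [ 0   0  0  0   1 ]
r2 ← -1/3·r2
  [ 1  -4  3  4  -9 ]
  [ 0   0  0  0   1 ]
  [ 0   0  0  0   1 ]
r3 ← r3 − r2
  [ 1  -4  3  4  -9 ]
  [ 0   0  0  0   1 ]
  [ 0   0  0  0   0 ]
r1 ← r1 + 9·r2
  [ 1  -4  3  4  0 ]
  [ 0   0  0  0  1 ]
  [ 0   0  0  0  0 ]

-4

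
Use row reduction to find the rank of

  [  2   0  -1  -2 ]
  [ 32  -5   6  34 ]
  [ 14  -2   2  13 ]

Multiply r1 by 1/2.
  [  1   0  -1/2  -1 ]
  [ 32  -5     6  34 ]
  [ 14  -2     2  13 ]
Subtract 32 times r1 from r2.
  [  1   0  -1/2  -1 ]
  [  0  -5    22  66 ]
  [ 14  -2     2  13 ]
Subtract 14 times r1 from r3.
  [ 1   0  -1/2  -1 ]
  [ 0  -5    22  66 ]
  [ 0  -2     9  27 ]
Multiply r2 by -1/5.
  [ 1   0   -1/2     -1 ]
  [ 0   1  -22/5  -66/5 ]
  [ 0  -2      9     27 ]
Add 2 times r2 to r3.
  [ 1  0   -1/2     -1 ]
  [ 0  1  -22/5  -66/5 ]
  [ 0  0    1/5    3/5 ]
Multiply r3 by 5.
  [ 1  0   -1/2     -1 ]
  [ 0  1  -22/5  -66/5 ]
  [ 0  0      1      3 ]
Add 22/5 times r3 to r2.
  [ 1  0  -1/2  -1 ]
  [ 0  1     0   0 ]
  [ 0  0     1   3 ]
Add 1/2 times r3 to r1.
  [ 1  0  0  1/2 ]
  [ 0  1  0    0 ]
  [ 0  0  1    3 ]
The reduced form has 3 nonzero rows.

rank = 3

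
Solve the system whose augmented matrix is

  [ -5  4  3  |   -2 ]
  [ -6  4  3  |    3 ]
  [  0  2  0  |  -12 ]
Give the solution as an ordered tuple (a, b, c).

(-5, -6, -1)

r1 := -1/5·r1
  [  1  -4/5  -3/5  |  2/5 ]
  [ -6     4     3  |    3 ]
  [  0     2     0  |  -12 ]
r2 := r2 + 6·r1
  [ 1  -4/5  -3/5  |   2/5 ]
  [ 0  -4/5  -3/5  |  27/5 ]
  [ 0     2     0  |   -12 ]
r2 := -5/4·r2
  [ 1  -4/5  -3/5  |    2/5 ]
  [ 0     1   3/4  |  -27/4 ]
  [ 0     2     0  |    -12 ]
r3 := r3 − 2·r2
  [ 1  -4/5  -3/5  |    2/5 ]
  [ 0     1   3/4  |  -27/4 ]
  [ 0     0  -3/2  |    3/2 ]
r3 := -2/3·r3
  [ 1  -4/5  -3/5  |    2/5 ]
  [ 0     1   3/4  |  -27/4 ]
  [ 0     0     1  |     -1 ]
r2 := r2 − 3/4·r3
  [ 1  -4/5  -3/5  |  2/5 ]
  [ 0     1     0  |   -6 ]
  [ 0     0     1  |   -1 ]
r1 := r1 + 3/5·r3
  [ 1  -4/5  0  |  -1/5 ]
  [ 0     1  0  |    -6 ]
  [ 0     0  1  |    -1 ]
r1 := r1 + 4/5·r2
  [ 1  0  0  |  -5 ]
  [ 0  1  0  |  -6 ]
  [ 0  0  1  |  -1 ]
Reading off the last column: a = -5, b = -6, c = -1.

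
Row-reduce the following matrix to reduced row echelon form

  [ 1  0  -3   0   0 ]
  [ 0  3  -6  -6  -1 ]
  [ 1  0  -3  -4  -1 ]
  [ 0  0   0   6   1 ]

[[1, 0, -3, 0, 0], [0, 1, -2, 0, 0], [0, 0, 0, 1, 0], [0, 0, 0, 0, 1]]

R3 → R3 − R1
R2 → 1/3·R2
R3 → -1/4·R3
R4 → R4 − 6·R3
R4 → -2·R4
R3 → R3 − 1/4·R4
R2 → R2 + 1/3·R4
R2 → R2 + 2·R3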